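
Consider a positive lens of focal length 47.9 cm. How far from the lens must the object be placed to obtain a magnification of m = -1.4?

82.1 cm

m = −d_i/d_o ⇒ d_i = −m·d_o.
1/f = 1/d_o + 1/d_i = 1/d_o − 1/(m·d_o) = (1 − 1/m)/d_o, so d_o = f(1 − 1/m) = (47.90)(1 − 1/(-1.4)) = 82.1 cm.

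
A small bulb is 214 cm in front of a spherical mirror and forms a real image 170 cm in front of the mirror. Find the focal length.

Real image ⇒ d_i = +170 cm.
1/f = 1/d_o + 1/d_i = 1/(214) + 1/(170) = 0.01056, so f = 94.7 cm.
Since f is positive, the spherical mirror is concave.

f = 94.7 cm (concave)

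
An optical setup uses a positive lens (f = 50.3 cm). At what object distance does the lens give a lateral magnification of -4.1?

62.6 cm

m = −d_i/d_o ⇒ d_i = −m·d_o.
1/f = 1/d_o + 1/d_i = 1/d_o − 1/(m·d_o) = (1 − 1/m)/d_o, so d_o = f(1 − 1/m) = (50.30)(1 − 1/(-4.1)) = 62.6 cm.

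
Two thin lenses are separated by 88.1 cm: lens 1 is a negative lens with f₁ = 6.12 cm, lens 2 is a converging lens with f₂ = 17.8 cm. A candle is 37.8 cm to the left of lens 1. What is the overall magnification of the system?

m = -0.0328

f₁ = −6.12 cm (diverging).
Lens 1: 1/d_i1 = 1/(-6.12) − 1/(37.8) = -0.1899, so d_i1 = -5.267 cm; m₁ = −d_i1/d_o1 = +0.1393.
d_o2 = 88.1 − (-5.267) = 93.37 cm.
Lens 2: 1/d_i2 = 1/(17.8) − 1/(93.37) = 0.04547, so d_i2 = 21.99 cm; m₂ = −d_i2/d_o2 = -0.2355.
m = m₁·m₂ = (+0.1393)(-0.2355) = -0.0328.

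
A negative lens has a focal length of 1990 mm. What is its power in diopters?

For a negative lens, f = −1990 mm.
f = -199 cm = -1.99 m.
P = 1/f = 1/(-1.99 m) = -0.503 D.

P = -0.503 D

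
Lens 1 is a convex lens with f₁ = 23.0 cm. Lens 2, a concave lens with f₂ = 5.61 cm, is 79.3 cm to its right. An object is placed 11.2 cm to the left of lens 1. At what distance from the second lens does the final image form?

5.32 cm

Lens 1: 1/d_i1 = 1/f₁ − 1/d_o1 = 1/(23.0) − 1/(11.2) = -0.04581, so d_i1 = -21.83 cm.
The intermediate image is 21.83 cm to the left of lens 1 (virtual), which is 79.3 − (-21.83) = 101.1 cm to the left of lens 2, so d_o2 = +101.1 cm.
Lens 2 is diverging, so f₂ = −5.61 cm.
Lens 2: 1/d_i2 = 1/f₂ − 1/d_o2 = 1/(-5.61) − 1/(101.1) = -0.1881, so d_i2 = -5.32 cm.
The final image is virtual, 5.32 cm to the left of lens 2 (overall magnification ≈ 0.10).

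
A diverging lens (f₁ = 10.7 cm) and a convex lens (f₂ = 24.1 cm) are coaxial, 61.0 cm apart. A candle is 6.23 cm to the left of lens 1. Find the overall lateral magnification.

f₁ = −10.7 cm (diverging).
Lens 1: 1/d_i1 = 1/(-10.7) − 1/(6.23) = -0.2540, so d_i1 = -3.937 cm; m₁ = −d_i1/d_o1 = +0.6319.
d_o2 = 61.0 − (-3.937) = 64.94 cm.
Lens 2: 1/d_i2 = 1/(24.1) − 1/(64.94) = 0.02609, so d_i2 = 38.32 cm; m₂ = −d_i2/d_o2 = -0.5901.
m = m₁·m₂ = (+0.6319)(-0.5901) = -0.373.

m = -0.373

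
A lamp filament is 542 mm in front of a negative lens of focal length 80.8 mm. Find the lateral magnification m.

For a negative lens, f = -80.8 mm.
1/d_i = 1/f − 1/d_o = 1/(-80.80) − 1/(542) = -0.01422, so d_i = -70.32 mm.
m = −d_i/d_o = −(-70.32)/(542) = +0.130.
The image is virtual, upright and reduced, on the same side as the object.

m = +0.130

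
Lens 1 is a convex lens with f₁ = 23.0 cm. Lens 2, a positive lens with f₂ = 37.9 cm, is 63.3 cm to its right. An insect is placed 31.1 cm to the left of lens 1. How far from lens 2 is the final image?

15.1 cm

Lens 1: 1/d_i1 = 1/f₁ − 1/d_o1 = 1/(23.0) − 1/(31.1) = 0.01132, so d_i1 = 88.31 cm.
The intermediate image is 88.31 cm to the right of lens 1, which lies 25.01 cm to the right of lens 2 — a virtual object — so d_o2 = −25.01 cm.
Lens 2: 1/d_i2 = 1/f₂ − 1/d_o2 = 1/(37.9) − 1/(-25.01) = 0.06637, so d_i2 = 15.1 cm.
The final image is real, 15.1 cm to the right of lens 2 (overall magnification ≈ -1.7).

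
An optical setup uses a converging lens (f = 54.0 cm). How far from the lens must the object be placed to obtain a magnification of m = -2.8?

m = −d_i/d_o ⇒ d_i = −m·d_o.
1/f = 1/d_o + 1/d_i = 1/d_o − 1/(m·d_o) = (1 − 1/m)/d_o, so d_o = f(1 − 1/m) = (54.00)(1 − 1/(-2.8)) = 73.3 cm.

73.3 cm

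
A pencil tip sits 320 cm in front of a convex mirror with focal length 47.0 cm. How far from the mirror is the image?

For a convex mirror, f = -47.0 cm.
Mirror equation: 1/d_i = 1/f − 1/d_o = 1/(-47.00) − 1/(320) = -0.02128 − 0.003125 = -0.02440, so d_i = -41.0 cm.
The image is virtual, upright and reduced, behind the mirror.

41.0 cm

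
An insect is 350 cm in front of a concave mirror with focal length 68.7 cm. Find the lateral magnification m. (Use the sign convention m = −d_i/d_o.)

1/d_i = 1/f − 1/d_o = 1/(68.70) − 1/(350) = 0.01170, so d_i = 85.48 cm.
m = −d_i/d_o = −(85.48)/(350) = -0.244.
The image is real, inverted and reduced, in front of the mirror.

m = -0.244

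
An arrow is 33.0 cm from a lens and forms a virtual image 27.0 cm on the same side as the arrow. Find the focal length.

Virtual image ⇒ d_i = −27.0 cm.
1/f = 1/d_o + 1/d_i = 1/(33.0) + 1/(-27.0) = -0.006734, so f = -148 cm.
Since f is negative, the lens is diverging.

f = -148 cm (diverging)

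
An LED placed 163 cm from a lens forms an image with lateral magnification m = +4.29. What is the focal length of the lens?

m = −d_i/d_o ⇒ d_i = −m·d_o = −(+4.29)·(163) = -699.3 cm.
1/f = 1/d_o + 1/d_i = 1/(163) + 1/(-699.3) = 0.004705, so f = 213 cm.
Since f is positive, the lens is converging.

f = 213 cm (converging)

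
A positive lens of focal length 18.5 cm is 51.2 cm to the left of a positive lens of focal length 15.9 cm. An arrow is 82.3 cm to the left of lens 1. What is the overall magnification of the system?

Lens 1: 1/d_i1 = 1/(18.5) − 1/(82.3) = 0.04190, so d_i1 = 23.86 cm; m₁ = −d_i1/d_o1 = -0.2899.
d_o2 = 51.2 − (23.86) = 27.34 cm.
Lens 2: 1/d_i2 = 1/(15.9) − 1/(27.34) = 0.02632, so d_i2 = 38.00 cm; m₂ = −d_i2/d_o2 = -1.390.
m = m₁·m₂ = (-0.2899)(-1.390) = +0.403.

m = +0.403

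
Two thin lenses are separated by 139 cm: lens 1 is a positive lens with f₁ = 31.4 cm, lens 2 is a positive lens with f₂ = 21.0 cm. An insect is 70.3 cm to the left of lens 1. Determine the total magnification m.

m = +0.277

Lens 1: 1/d_i1 = 1/(31.4) − 1/(70.3) = 0.01762, so d_i1 = 56.75 cm; m₁ = −d_i1/d_o1 = -0.8073.
d_o2 = 139 − (56.75) = 82.25 cm.
Lens 2: 1/d_i2 = 1/(21.0) − 1/(82.25) = 0.03546, so d_i2 = 28.20 cm; m₂ = −d_i2/d_o2 = -0.3429.
m = m₁·m₂ = (-0.8073)(-0.3429) = +0.277.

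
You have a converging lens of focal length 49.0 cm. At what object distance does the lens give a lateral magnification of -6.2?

m = −d_i/d_o ⇒ d_i = −m·d_o.
1/f = 1/d_o + 1/d_i = 1/d_o − 1/(m·d_o) = (1 − 1/m)/d_o, so d_o = f(1 − 1/m) = (49.00)(1 − 1/(-6.2)) = 56.9 cm.

56.9 cm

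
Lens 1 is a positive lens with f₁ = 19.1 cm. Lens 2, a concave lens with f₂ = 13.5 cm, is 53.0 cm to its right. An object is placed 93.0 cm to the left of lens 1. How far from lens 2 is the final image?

Lens 1: 1/d_i1 = 1/f₁ − 1/d_o1 = 1/(19.1) − 1/(93.0) = 0.04160, so d_i1 = 24.04 cm.
The intermediate image is 24.04 cm to the right of lens 1, which is 53.0 − (24.04) = 28.96 cm to the left of lens 2, so d_o2 = +28.96 cm.
Lens 2 is diverging, so f₂ = −13.5 cm.
Lens 2: 1/d_i2 = 1/f₂ − 1/d_o2 = 1/(-13.5) − 1/(28.96) = -0.1086, so d_i2 = -9.21 cm.
The final image is virtual, 9.21 cm to the left of lens 2 (overall magnification ≈ -0.082).

9.21 cm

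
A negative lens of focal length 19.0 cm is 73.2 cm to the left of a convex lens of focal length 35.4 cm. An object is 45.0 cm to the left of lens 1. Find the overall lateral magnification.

f₁ = −19.0 cm (diverging).
Lens 1: 1/d_i1 = 1/(-19.0) − 1/(45.0) = -0.07485, so d_i1 = -13.36 cm; m₁ = −d_i1/d_o1 = +0.2969.
d_o2 = 73.2 − (-13.36) = 86.56 cm.
Lens 2: 1/d_i2 = 1/(35.4) − 1/(86.56) = 0.01670, so d_i2 = 59.89 cm; m₂ = −d_i2/d_o2 = -0.6919.
m = m₁·m₂ = (+0.2969)(-0.6919) = -0.205.

m = -0.205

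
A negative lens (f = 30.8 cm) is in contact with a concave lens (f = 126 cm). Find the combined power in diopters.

P₁ = 1/f₁ = 1/(-0.308 m) = -3.247 D; P₂ = 1/f₂ = 1/(-1.26 m) = -0.7937 D.
For thin lenses in contact, P = P₁ + P₂ = (-3.247) + (-0.7937) = -4.04 D.

P = -4.04 D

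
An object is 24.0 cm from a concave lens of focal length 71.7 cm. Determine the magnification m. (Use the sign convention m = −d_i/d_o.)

For a concave lens, f = -71.7 cm.
1/d_i = 1/f − 1/d_o = 1/(-71.70) − 1/(24.0) = -0.05561, so d_i = -17.98 cm.
m = −d_i/d_o = −(-17.98)/(24.0) = +0.749.
The image is virtual, upright and reduced, on the same side as the object.

m = +0.749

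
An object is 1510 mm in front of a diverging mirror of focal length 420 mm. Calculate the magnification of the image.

m = +0.218

For a diverging mirror, f = -420 mm.
1/d_i = 1/f − 1/d_o = 1/(-420.0) − 1/(1510) = -0.003043, so d_i = -328.6 mm.
m = −d_i/d_o = −(-328.6)/(1510) = +0.218.
The image is virtual, upright and reduced, behind the mirror.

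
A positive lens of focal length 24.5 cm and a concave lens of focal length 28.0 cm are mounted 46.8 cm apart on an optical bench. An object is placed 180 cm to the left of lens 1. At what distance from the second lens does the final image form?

Lens 1: 1/d_i1 = 1/f₁ − 1/d_o1 = 1/(24.5) − 1/(180) = 0.03526, so d_i1 = 28.36 cm.
The intermediate image is 28.36 cm to the right of lens 1, which is 46.8 − (28.36) = 18.44 cm to the left of lens 2, so d_o2 = +18.44 cm.
Lens 2 is diverging, so f₂ = −28.0 cm.
Lens 2: 1/d_i2 = 1/f₂ − 1/d_o2 = 1/(-28.0) − 1/(18.44) = -0.08994, so d_i2 = -11.1 cm.
The final image is virtual, 11.1 cm to the left of lens 2 (overall magnification ≈ -0.095).

11.1 cm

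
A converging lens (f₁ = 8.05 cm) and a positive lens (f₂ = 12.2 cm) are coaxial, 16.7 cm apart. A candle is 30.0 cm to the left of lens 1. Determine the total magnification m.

Lens 1: 1/d_i1 = 1/(8.05) − 1/(30.0) = 0.09089, so d_i1 = 11.00 cm; m₁ = −d_i1/d_o1 = -0.3667.
d_o2 = 16.7 − (11.00) = 5.700 cm.
Lens 2: 1/d_i2 = 1/(12.2) − 1/(5.700) = -0.09347, so d_i2 = -10.70 cm; m₂ = −d_i2/d_o2 = +1.877.
m = m₁·m₂ = (-0.3667)(+1.877) = -0.688.

m = -0.688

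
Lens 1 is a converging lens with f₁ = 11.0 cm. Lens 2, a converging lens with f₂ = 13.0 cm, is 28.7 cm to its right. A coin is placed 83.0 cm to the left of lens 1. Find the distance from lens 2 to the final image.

69.0 cm

Lens 1: 1/d_i1 = 1/f₁ − 1/d_o1 = 1/(11.0) − 1/(83.0) = 0.07886, so d_i1 = 12.68 cm.
The intermediate image is 12.68 cm to the right of lens 1, which is 28.7 − (12.68) = 16.02 cm to the left of lens 2, so d_o2 = +16.02 cm.
Lens 2: 1/d_i2 = 1/f₂ − 1/d_o2 = 1/(13.0) − 1/(16.02) = 0.01450, so d_i2 = 69.0 cm.
The final image is real, 69.0 cm to the right of lens 2 (overall magnification ≈ 0.66).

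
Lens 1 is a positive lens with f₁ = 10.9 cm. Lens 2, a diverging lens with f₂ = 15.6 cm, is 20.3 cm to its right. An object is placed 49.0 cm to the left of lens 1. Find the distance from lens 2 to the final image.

Lens 1: 1/d_i1 = 1/f₁ − 1/d_o1 = 1/(10.9) − 1/(49.0) = 0.07133, so d_i1 = 14.02 cm.
The intermediate image is 14.02 cm to the right of lens 1, which is 20.3 − (14.02) = 6.280 cm to the left of lens 2, so d_o2 = +6.280 cm.
Lens 2 is diverging, so f₂ = −15.6 cm.
Lens 2: 1/d_i2 = 1/f₂ − 1/d_o2 = 1/(-15.6) − 1/(6.280) = -0.2233, so d_i2 = -4.48 cm.
The final image is virtual, 4.48 cm to the left of lens 2 (overall magnification ≈ -0.20).

4.48 cm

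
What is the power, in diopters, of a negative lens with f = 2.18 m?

P = -0.459 D

For a negative lens, f = −2.18 m.
P = 1/f = 1/(-2.18 m) = -0.459 D.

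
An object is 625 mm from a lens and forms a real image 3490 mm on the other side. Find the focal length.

f = 530 mm (converging)

Real image ⇒ d_i = +3490 mm.
1/f = 1/d_o + 1/d_i = 1/(625) + 1/(3490) = 0.001887, so f = 530 mm.
Since f is positive, the lens is converging.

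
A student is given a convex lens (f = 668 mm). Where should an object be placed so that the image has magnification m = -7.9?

753 mm

m = −d_i/d_o ⇒ d_i = −m·d_o.
1/f = 1/d_o + 1/d_i = 1/d_o − 1/(m·d_o) = (1 − 1/m)/d_o, so d_o = f(1 − 1/m) = (668.0)(1 − 1/(-7.9)) = 753 mm.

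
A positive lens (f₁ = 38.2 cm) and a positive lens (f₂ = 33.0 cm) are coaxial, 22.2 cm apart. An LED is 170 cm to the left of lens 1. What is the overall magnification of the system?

m = -0.159

Lens 1: 1/d_i1 = 1/(38.2) − 1/(170) = 0.02030, so d_i1 = 49.27 cm; m₁ = −d_i1/d_o1 = -0.2898.
d_o2 = 22.2 − (49.27) = -27.07 cm (virtual object).
Lens 2: 1/d_i2 = 1/(33.0) − 1/(-27.07) = 0.06724, so d_i2 = 14.87 cm; m₂ = −d_i2/d_o2 = +0.5494.
m = m₁·m₂ = (-0.2898)(+0.5494) = -0.159.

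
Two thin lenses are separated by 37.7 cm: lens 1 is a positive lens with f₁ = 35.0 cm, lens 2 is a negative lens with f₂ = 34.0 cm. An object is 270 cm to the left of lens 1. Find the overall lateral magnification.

Lens 1: 1/d_i1 = 1/(35.0) − 1/(270) = 0.02487, so d_i1 = 40.21 cm; m₁ = −d_i1/d_o1 = -0.1489.
d_o2 = 37.7 − (40.21) = -2.510 cm (virtual object).
f₂ = −34.0 cm (diverging).
Lens 2: 1/d_i2 = 1/(-34.0) − 1/(-2.510) = 0.3690, so d_i2 = 2.710 cm; m₂ = −d_i2/d_o2 = +1.080.
m = m₁·m₂ = (-0.1489)(+1.080) = -0.161.

m = -0.161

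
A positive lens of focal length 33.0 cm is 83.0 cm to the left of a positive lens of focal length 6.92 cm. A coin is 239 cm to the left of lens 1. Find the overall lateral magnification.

m = +0.0293

Lens 1: 1/d_i1 = 1/(33.0) − 1/(239) = 0.02612, so d_i1 = 38.29 cm; m₁ = −d_i1/d_o1 = -0.1602.
d_o2 = 83.0 − (38.29) = 44.71 cm.
Lens 2: 1/d_i2 = 1/(6.92) − 1/(44.71) = 0.1221, so d_i2 = 8.187 cm; m₂ = −d_i2/d_o2 = -0.1831.
m = m₁·m₂ = (-0.1602)(-0.1831) = +0.0293.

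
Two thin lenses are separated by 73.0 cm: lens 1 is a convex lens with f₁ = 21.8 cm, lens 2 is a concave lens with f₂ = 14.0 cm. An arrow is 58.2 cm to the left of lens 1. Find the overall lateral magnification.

m = -0.161

Lens 1: 1/d_i1 = 1/(21.8) − 1/(58.2) = 0.02869, so d_i1 = 34.86 cm; m₁ = −d_i1/d_o1 = -0.5990.
d_o2 = 73.0 − (34.86) = 38.14 cm.
f₂ = −14.0 cm (diverging).
Lens 2: 1/d_i2 = 1/(-14.0) − 1/(38.14) = -0.09765, so d_i2 = -10.24 cm; m₂ = −d_i2/d_o2 = +0.2685.
m = m₁·m₂ = (-0.5990)(+0.2685) = -0.161.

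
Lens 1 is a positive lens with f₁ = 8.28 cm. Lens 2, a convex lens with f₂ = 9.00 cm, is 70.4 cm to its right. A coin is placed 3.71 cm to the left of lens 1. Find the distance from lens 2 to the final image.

Lens 1: 1/d_i1 = 1/f₁ − 1/d_o1 = 1/(8.28) − 1/(3.71) = -0.1488, so d_i1 = -6.722 cm.
The intermediate image is 6.722 cm to the left of lens 1 (virtual), which is 70.4 − (-6.722) = 77.12 cm to the left of lens 2, so d_o2 = +77.12 cm.
Lens 2: 1/d_i2 = 1/f₂ − 1/d_o2 = 1/(9.00) − 1/(77.12) = 0.09814, so d_i2 = 10.2 cm.
The final image is real, 10.2 cm to the right of lens 2 (overall magnification ≈ -0.24).

10.2 cm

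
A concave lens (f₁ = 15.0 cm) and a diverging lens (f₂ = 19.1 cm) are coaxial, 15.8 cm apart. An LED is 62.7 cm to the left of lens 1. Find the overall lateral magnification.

f₁ = −15.0 cm (diverging).
Lens 1: 1/d_i1 = 1/(-15.0) − 1/(62.7) = -0.08262, so d_i1 = -12.10 cm; m₁ = −d_i1/d_o1 = +0.1930.
d_o2 = 15.8 − (-12.10) = 27.90 cm.
f₂ = −19.1 cm (diverging).
Lens 2: 1/d_i2 = 1/(-19.1) − 1/(27.90) = -0.08820, so d_i2 = -11.34 cm; m₂ = −d_i2/d_o2 = +0.4064.
m = m₁·m₂ = (+0.1930)(+0.4064) = +0.0784.

m = +0.0784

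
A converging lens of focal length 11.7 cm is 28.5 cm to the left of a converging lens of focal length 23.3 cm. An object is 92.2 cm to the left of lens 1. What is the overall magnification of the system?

m = -0.413

Lens 1: 1/d_i1 = 1/(11.7) − 1/(92.2) = 0.07462, so d_i1 = 13.40 cm; m₁ = −d_i1/d_o1 = -0.1453.
d_o2 = 28.5 − (13.40) = 15.10 cm.
Lens 2: 1/d_i2 = 1/(23.3) − 1/(15.10) = -0.02331, so d_i2 = -42.91 cm; m₂ = −d_i2/d_o2 = +2.841.
m = m₁·m₂ = (-0.1453)(+2.841) = -0.413.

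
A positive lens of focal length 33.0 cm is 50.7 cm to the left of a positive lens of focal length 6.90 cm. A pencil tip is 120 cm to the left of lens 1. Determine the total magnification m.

Lens 1: 1/d_i1 = 1/(33.0) − 1/(120) = 0.02197, so d_i1 = 45.52 cm; m₁ = −d_i1/d_o1 = -0.3793.
d_o2 = 50.7 − (45.52) = 5.180 cm.
Lens 2: 1/d_i2 = 1/(6.90) − 1/(5.180) = -0.04812, so d_i2 = -20.78 cm; m₂ = −d_i2/d_o2 = +4.012.
m = m₁·m₂ = (-0.3793)(+4.012) = -1.52.

m = -1.52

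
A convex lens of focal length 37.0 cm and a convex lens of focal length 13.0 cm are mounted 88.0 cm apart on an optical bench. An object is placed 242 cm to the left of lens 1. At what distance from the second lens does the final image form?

Lens 1: 1/d_i1 = 1/f₁ − 1/d_o1 = 1/(37.0) − 1/(242) = 0.02289, so d_i1 = 43.68 cm.
The intermediate image is 43.68 cm to the right of lens 1, which is 88.0 − (43.68) = 44.32 cm to the left of lens 2, so d_o2 = +44.32 cm.
Lens 2: 1/d_i2 = 1/f₂ − 1/d_o2 = 1/(13.0) − 1/(44.32) = 0.05436, so d_i2 = 18.4 cm.
The final image is real, 18.4 cm to the right of lens 2 (overall magnification ≈ 0.075).

18.4 cm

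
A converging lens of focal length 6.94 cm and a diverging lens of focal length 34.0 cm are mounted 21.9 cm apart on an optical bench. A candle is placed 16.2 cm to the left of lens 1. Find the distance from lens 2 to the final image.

Lens 1: 1/d_i1 = 1/f₁ − 1/d_o1 = 1/(6.94) − 1/(16.2) = 0.08236, so d_i1 = 12.14 cm.
The intermediate image is 12.14 cm to the right of lens 1, which is 21.9 − (12.14) = 9.760 cm to the left of lens 2, so d_o2 = +9.760 cm.
Lens 2 is diverging, so f₂ = −34.0 cm.
Lens 2: 1/d_i2 = 1/f₂ − 1/d_o2 = 1/(-34.0) − 1/(9.760) = -0.1319, so d_i2 = -7.58 cm.
The final image is virtual, 7.58 cm to the left of lens 2 (overall magnification ≈ -0.58).

7.58 cm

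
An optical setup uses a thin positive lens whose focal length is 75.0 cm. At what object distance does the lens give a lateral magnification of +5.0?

m = −d_i/d_o ⇒ d_i = −m·d_o.
1/f = 1/d_o + 1/d_i = 1/d_o − 1/(m·d_o) = (1 − 1/m)/d_o, so d_o = f(1 − 1/m) = (75.00)(1 − 1/(+5.0)) = 60.0 cm.

60.0 cm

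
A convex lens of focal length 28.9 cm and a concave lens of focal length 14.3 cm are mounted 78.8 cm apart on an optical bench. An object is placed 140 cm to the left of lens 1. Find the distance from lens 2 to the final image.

10.7 cm

Lens 1: 1/d_i1 = 1/f₁ − 1/d_o1 = 1/(28.9) − 1/(140) = 0.02746, so d_i1 = 36.42 cm.
The intermediate image is 36.42 cm to the right of lens 1, which is 78.8 − (36.42) = 42.38 cm to the left of lens 2, so d_o2 = +42.38 cm.
Lens 2 is diverging, so f₂ = −14.3 cm.
Lens 2: 1/d_i2 = 1/f₂ − 1/d_o2 = 1/(-14.3) − 1/(42.38) = -0.09353, so d_i2 = -10.7 cm.
The final image is virtual, 10.7 cm to the left of lens 2 (overall magnification ≈ -0.066).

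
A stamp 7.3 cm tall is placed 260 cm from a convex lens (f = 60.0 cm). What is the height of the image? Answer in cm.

1/d_i = 1/f − 1/d_o = 1/(60.00) − 1/(260) = 0.01282, so d_i = 78.00 cm.
m = −d_i/d_o = -0.3000.
|h_i| = |m|·h_o = 0.3000 × 7.3 = 2.19 cm. The image is real, inverted and reduced, on the far side of the lens.

2.19 cm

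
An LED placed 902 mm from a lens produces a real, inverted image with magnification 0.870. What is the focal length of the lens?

m = −d_i/d_o ⇒ d_i = −m·d_o = −(-0.870)·(902) = 784.7 mm.
1/f = 1/d_o + 1/d_i = 1/(902) + 1/(784.7) = 0.002383, so f = 420 mm.
Since f is positive, the lens is converging.

f = 420 mm (converging)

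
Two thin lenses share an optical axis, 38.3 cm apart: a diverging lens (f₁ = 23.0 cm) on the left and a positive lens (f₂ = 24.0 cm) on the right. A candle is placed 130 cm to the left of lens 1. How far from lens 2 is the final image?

Lens 1 is diverging, so f₁ = −23.0 cm.
Lens 1: 1/d_i1 = 1/f₁ − 1/d_o1 = 1/(-23.0) − 1/(130) = -0.05117, so d_i1 = -19.54 cm.
The intermediate image is 19.54 cm to the left of lens 1 (virtual), which is 38.3 − (-19.54) = 57.84 cm to the left of lens 2, so d_o2 = +57.84 cm.
Lens 2: 1/d_i2 = 1/f₂ − 1/d_o2 = 1/(24.0) − 1/(57.84) = 0.02438, so d_i2 = 41.0 cm.
The final image is real, 41.0 cm to the right of lens 2 (overall magnification ≈ -0.11).

41.0 cm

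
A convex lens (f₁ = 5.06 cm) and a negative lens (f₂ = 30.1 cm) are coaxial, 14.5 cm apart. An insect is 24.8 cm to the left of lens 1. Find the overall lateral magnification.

m = -0.202

Lens 1: 1/d_i1 = 1/(5.06) − 1/(24.8) = 0.1573, so d_i1 = 6.357 cm; m₁ = −d_i1/d_o1 = -0.2563.
d_o2 = 14.5 − (6.357) = 8.143 cm.
f₂ = −30.1 cm (diverging).
Lens 2: 1/d_i2 = 1/(-30.1) − 1/(8.143) = -0.1560, so d_i2 = -6.409 cm; m₂ = −d_i2/d_o2 = +0.7871.
m = m₁·m₂ = (-0.2563)(+0.7871) = -0.202.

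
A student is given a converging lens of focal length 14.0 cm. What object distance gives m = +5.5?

m = −d_i/d_o ⇒ d_i = −m·d_o.
1/f = 1/d_o + 1/d_i = 1/d_o − 1/(m·d_o) = (1 − 1/m)/d_o, so d_o = f(1 − 1/m) = (14.00)(1 − 1/(+5.5)) = 11.5 cm.

11.5 cm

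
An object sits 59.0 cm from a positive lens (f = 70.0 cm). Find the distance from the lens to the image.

375 cm

Thin-lens equation: 1/v = 1/f − 1/u = 1/(70.00) − 1/(59.0) = 0.01429 − 0.01695 = -0.002663, so v = -375 cm.
The image is virtual, upright and enlarged, on the same side as the object.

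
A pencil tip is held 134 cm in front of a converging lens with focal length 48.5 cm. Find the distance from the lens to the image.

Lens equation: 1/q = 1/f − 1/p = 1/(48.50) − 1/(134) = 0.02062 − 0.007463 = 0.01316, so q = 76.0 cm.
The image is real, inverted and reduced, on the far side of the lens.

76.0 cm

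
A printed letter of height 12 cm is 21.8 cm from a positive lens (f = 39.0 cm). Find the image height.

27.2 cm

1/d_i = 1/f − 1/d_o = 1/(39.00) − 1/(21.8) = -0.02023, so d_i = -49.43 cm.
m = −d_i/d_o = +2.267.
|h_i| = |m|·h_o = 2.267 × 12 = 27.2 cm. The image is virtual, upright and enlarged, on the same side as the object.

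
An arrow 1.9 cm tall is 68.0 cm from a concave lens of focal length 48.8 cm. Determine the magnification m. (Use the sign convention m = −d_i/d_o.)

m = +0.418

For a concave lens, f = -48.8 cm.
1/d_i = 1/f − 1/d_o = 1/(-48.80) − 1/(68.0) = -0.03520, so d_i = -28.41 cm.
m = −d_i/d_o = −(-28.41)/(68.0) = +0.418.
The image is virtual, upright and reduced, on the same side as the object.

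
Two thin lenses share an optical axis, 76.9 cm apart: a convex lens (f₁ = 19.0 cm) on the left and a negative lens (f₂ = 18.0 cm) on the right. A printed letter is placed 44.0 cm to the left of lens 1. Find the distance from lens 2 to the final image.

12.7 cm

Lens 1: 1/d_i1 = 1/f₁ − 1/d_o1 = 1/(19.0) − 1/(44.0) = 0.02990, so d_i1 = 33.44 cm.
The intermediate image is 33.44 cm to the right of lens 1, which is 76.9 − (33.44) = 43.46 cm to the left of lens 2, so d_o2 = +43.46 cm.
Lens 2 is diverging, so f₂ = −18.0 cm.
Lens 2: 1/d_i2 = 1/f₂ − 1/d_o2 = 1/(-18.0) − 1/(43.46) = -0.07857, so d_i2 = -12.7 cm.
The final image is virtual, 12.7 cm to the left of lens 2 (overall magnification ≈ -0.22).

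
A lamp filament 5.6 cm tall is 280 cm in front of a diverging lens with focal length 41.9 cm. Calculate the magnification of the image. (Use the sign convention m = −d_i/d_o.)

m = +0.130

For a diverging lens, f = -41.9 cm.
1/d_i = 1/f − 1/d_o = 1/(-41.90) − 1/(280) = -0.02744, so d_i = -36.45 cm.
m = −d_i/d_o = −(-36.45)/(280) = +0.130.
The image is virtual, upright and reduced, on the same side as the object.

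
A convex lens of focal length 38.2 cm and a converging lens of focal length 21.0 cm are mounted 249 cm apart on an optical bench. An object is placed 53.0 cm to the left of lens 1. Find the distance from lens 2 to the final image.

Lens 1: 1/d_i1 = 1/f₁ − 1/d_o1 = 1/(38.2) − 1/(53.0) = 0.007310, so d_i1 = 136.8 cm.
The intermediate image is 136.8 cm to the right of lens 1, which is 249 − (136.8) = 112.2 cm to the left of lens 2, so d_o2 = +112.2 cm.
Lens 2: 1/d_i2 = 1/f₂ − 1/d_o2 = 1/(21.0) − 1/(112.2) = 0.03871, so d_i2 = 25.8 cm.
The final image is real, 25.8 cm to the right of lens 2 (overall magnification ≈ 0.59).

25.8 cm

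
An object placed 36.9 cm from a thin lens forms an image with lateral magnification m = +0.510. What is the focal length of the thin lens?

m = −d_i/d_o ⇒ d_i = −m·d_o = −(+0.510)·(36.9) = -18.82 cm.
1/f = 1/d_o + 1/d_i = 1/(36.9) + 1/(-18.82) = -0.02603, so f = -38.4 cm.
Since f is negative, the thin lens is diverging.

f = -38.4 cm (diverging)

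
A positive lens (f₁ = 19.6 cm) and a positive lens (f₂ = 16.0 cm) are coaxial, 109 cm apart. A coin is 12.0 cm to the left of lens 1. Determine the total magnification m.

Lens 1: 1/d_i1 = 1/(19.6) − 1/(12.0) = -0.03231, so d_i1 = -30.95 cm; m₁ = −d_i1/d_o1 = +2.579.
d_o2 = 109 − (-30.95) = 139.9 cm.
Lens 2: 1/d_i2 = 1/(16.0) − 1/(139.9) = 0.05535, so d_i2 = 18.07 cm; m₂ = −d_i2/d_o2 = -0.1291.
m = m₁·m₂ = (+2.579)(-0.1291) = -0.333.

m = -0.333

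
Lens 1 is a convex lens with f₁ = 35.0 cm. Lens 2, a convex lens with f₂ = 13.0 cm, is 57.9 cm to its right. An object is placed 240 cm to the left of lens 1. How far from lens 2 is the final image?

56.1 cm

Lens 1: 1/d_i1 = 1/f₁ − 1/d_o1 = 1/(35.0) − 1/(240) = 0.02440, so d_i1 = 40.98 cm.
The intermediate image is 40.98 cm to the right of lens 1, which is 57.9 − (40.98) = 16.92 cm to the left of lens 2, so d_o2 = +16.92 cm.
Lens 2: 1/d_i2 = 1/f₂ − 1/d_o2 = 1/(13.0) − 1/(16.92) = 0.01782, so d_i2 = 56.1 cm.
The final image is real, 56.1 cm to the right of lens 2 (overall magnification ≈ 0.57).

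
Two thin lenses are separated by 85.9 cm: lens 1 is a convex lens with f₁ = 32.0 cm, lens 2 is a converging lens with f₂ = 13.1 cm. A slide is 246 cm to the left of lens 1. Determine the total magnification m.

m = +0.0544

Lens 1: 1/d_i1 = 1/(32.0) − 1/(246) = 0.02718, so d_i1 = 36.79 cm; m₁ = −d_i1/d_o1 = -0.1496.
d_o2 = 85.9 − (36.79) = 49.11 cm.
Lens 2: 1/d_i2 = 1/(13.1) − 1/(49.11) = 0.05597, so d_i2 = 17.87 cm; m₂ = −d_i2/d_o2 = -0.3638.
m = m₁·m₂ = (-0.1496)(-0.3638) = +0.0544.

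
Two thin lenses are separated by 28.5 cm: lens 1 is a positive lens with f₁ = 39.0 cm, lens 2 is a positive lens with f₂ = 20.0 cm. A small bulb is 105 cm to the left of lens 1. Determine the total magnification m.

Lens 1: 1/d_i1 = 1/(39.0) − 1/(105) = 0.01612, so d_i1 = 62.05 cm; m₁ = −d_i1/d_o1 = -0.5910.
d_o2 = 28.5 − (62.05) = -33.55 cm (virtual object).
Lens 2: 1/d_i2 = 1/(20.0) − 1/(-33.55) = 0.07981, so d_i2 = 12.53 cm; m₂ = −d_i2/d_o2 = +0.3735.
m = m₁·m₂ = (-0.5910)(+0.3735) = -0.221.

m = -0.221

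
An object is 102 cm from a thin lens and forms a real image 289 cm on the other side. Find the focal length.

f = 75.4 cm (converging)

Real image ⇒ d_i = +289 cm.
1/f = 1/d_o + 1/d_i = 1/(102) + 1/(289) = 0.01326, so f = 75.4 cm.
Since f is positive, the thin lens is converging.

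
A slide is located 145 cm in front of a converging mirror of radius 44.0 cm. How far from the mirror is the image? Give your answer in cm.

f = R/2 = 44.0/2 = 22.00 cm.
Mirror equation: 1/v = 1/f − 1/u = 1/(22.00) − 1/(145) = 0.04545 − 0.006897 = 0.03856, so v = 25.9 cm.
The image is real, inverted and reduced, in front of the mirror.

25.9 cm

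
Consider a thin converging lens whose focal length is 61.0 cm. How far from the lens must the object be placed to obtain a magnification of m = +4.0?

m = −d_i/d_o ⇒ d_i = −m·d_o.
1/f = 1/d_o + 1/d_i = 1/d_o − 1/(m·d_o) = (1 − 1/m)/d_o, so d_o = f(1 − 1/m) = (61.00)(1 − 1/(+4.0)) = 45.8 cm.

45.8 cm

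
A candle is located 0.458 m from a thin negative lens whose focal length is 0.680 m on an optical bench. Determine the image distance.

0.274 m

For a negative lens, f = -0.680 m.
Thin-lens equation: 1/s_i = 1/f − 1/s_o = 1/(-0.6800) − 1/(0.458) = -1.471 − 2.183 = -3.654, so s_i = -0.274 m.
The image is virtual, upright and reduced, on the same side as the object.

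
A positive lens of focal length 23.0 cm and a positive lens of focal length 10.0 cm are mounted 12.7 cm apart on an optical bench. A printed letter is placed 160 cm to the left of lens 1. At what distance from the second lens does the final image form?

Lens 1: 1/d_i1 = 1/f₁ − 1/d_o1 = 1/(23.0) − 1/(160) = 0.03723, so d_i1 = 26.86 cm.
The intermediate image is 26.86 cm to the right of lens 1, which lies 14.16 cm to the right of lens 2 — a virtual object — so d_o2 = −14.16 cm.
Lens 2: 1/d_i2 = 1/f₂ − 1/d_o2 = 1/(10.0) − 1/(-14.16) = 0.1706, so d_i2 = 5.86 cm.
The final image is real, 5.86 cm to the right of lens 2 (overall magnification ≈ -0.069).

5.86 cm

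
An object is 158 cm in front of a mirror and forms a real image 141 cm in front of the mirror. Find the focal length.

f = 74.5 cm (concave)

Real image ⇒ d_i = +141 cm.
1/f = 1/d_o + 1/d_i = 1/(158) + 1/(141) = 0.01342, so f = 74.5 cm.
Since f is positive, the mirror is concave.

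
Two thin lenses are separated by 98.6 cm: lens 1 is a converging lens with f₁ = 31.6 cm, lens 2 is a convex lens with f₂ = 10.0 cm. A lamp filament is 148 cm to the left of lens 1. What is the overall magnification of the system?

m = +0.0561

Lens 1: 1/d_i1 = 1/(31.6) − 1/(148) = 0.02489, so d_i1 = 40.18 cm; m₁ = −d_i1/d_o1 = -0.2715.
d_o2 = 98.6 − (40.18) = 58.42 cm.
Lens 2: 1/d_i2 = 1/(10.0) − 1/(58.42) = 0.08288, so d_i2 = 12.07 cm; m₂ = −d_i2/d_o2 = -0.2065.
m = m₁·m₂ = (-0.2715)(-0.2065) = +0.0561.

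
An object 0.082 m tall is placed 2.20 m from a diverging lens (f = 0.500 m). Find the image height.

For a diverging lens, f = -0.500 m.
1/d_i = 1/f − 1/d_o = 1/(-0.5000) − 1/(2.20) = -2.455, so d_i = -0.4074 m.
m = −d_i/d_o = +0.1852.
|h_i| = |m|·h_o = 0.1852 × 0.082 = 0.0152 m. The image is virtual, upright and reduced, on the same side as the object.

0.0152 m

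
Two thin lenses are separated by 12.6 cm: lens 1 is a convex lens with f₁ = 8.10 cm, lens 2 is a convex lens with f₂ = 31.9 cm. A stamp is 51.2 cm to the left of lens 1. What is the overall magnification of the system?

m = -0.207

Lens 1: 1/d_i1 = 1/(8.10) − 1/(51.2) = 0.1039, so d_i1 = 9.622 cm; m₁ = −d_i1/d_o1 = -0.1879.
d_o2 = 12.6 − (9.622) = 2.978 cm.
Lens 2: 1/d_i2 = 1/(31.9) − 1/(2.978) = -0.3044, so d_i2 = -3.285 cm; m₂ = −d_i2/d_o2 = +1.103.
m = m₁·m₂ = (-0.1879)(+1.103) = -0.207.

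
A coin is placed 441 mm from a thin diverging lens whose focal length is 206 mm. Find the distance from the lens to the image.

140 mm

For a diverging lens, f = -206 mm.
Thin-lens equation: 1/v = 1/f − 1/u = 1/(-206.0) − 1/(441) = -0.004854 − 0.002268 = -0.007122, so v = -140 mm.
The image is virtual, upright and reduced, on the same side as the object.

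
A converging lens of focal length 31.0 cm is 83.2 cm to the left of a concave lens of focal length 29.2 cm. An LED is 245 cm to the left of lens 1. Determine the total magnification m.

m = -0.0550

Lens 1: 1/d_i1 = 1/(31.0) − 1/(245) = 0.02818, so d_i1 = 35.49 cm; m₁ = −d_i1/d_o1 = -0.1449.
d_o2 = 83.2 − (35.49) = 47.71 cm.
f₂ = −29.2 cm (diverging).
Lens 2: 1/d_i2 = 1/(-29.2) − 1/(47.71) = -0.05521, so d_i2 = -18.11 cm; m₂ = −d_i2/d_o2 = +0.3797.
m = m₁·m₂ = (-0.1449)(+0.3797) = -0.0550.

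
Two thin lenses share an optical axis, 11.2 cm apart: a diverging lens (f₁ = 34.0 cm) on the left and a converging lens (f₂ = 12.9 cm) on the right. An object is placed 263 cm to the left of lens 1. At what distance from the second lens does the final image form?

18.8 cm

Lens 1 is diverging, so f₁ = −34.0 cm.
Lens 1: 1/d_i1 = 1/f₁ − 1/d_o1 = 1/(-34.0) − 1/(263) = -0.03321, so d_i1 = -30.11 cm.
The intermediate image is 30.11 cm to the left of lens 1 (virtual), which is 11.2 − (-30.11) = 41.31 cm to the left of lens 2, so d_o2 = +41.31 cm.
Lens 2: 1/d_i2 = 1/f₂ − 1/d_o2 = 1/(12.9) − 1/(41.31) = 0.05331, so d_i2 = 18.8 cm.
The final image is real, 18.8 cm to the right of lens 2 (overall magnification ≈ -0.052).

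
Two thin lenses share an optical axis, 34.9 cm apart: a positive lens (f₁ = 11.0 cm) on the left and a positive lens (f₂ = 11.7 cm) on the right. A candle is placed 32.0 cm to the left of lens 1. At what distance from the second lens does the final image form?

33.0 cm

Lens 1: 1/d_i1 = 1/f₁ − 1/d_o1 = 1/(11.0) − 1/(32.0) = 0.05966, so d_i1 = 16.76 cm.
The intermediate image is 16.76 cm to the right of lens 1, which is 34.9 − (16.76) = 18.14 cm to the left of lens 2, so d_o2 = +18.14 cm.
Lens 2: 1/d_i2 = 1/f₂ − 1/d_o2 = 1/(11.7) − 1/(18.14) = 0.03034, so d_i2 = 33.0 cm.
The final image is real, 33.0 cm to the right of lens 2 (overall magnification ≈ 0.95).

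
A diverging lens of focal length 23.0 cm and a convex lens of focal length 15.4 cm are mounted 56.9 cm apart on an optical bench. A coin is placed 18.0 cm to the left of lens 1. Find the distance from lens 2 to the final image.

20.0 cm

Lens 1 is diverging, so f₁ = −23.0 cm.
Lens 1: 1/d_i1 = 1/f₁ − 1/d_o1 = 1/(-23.0) − 1/(18.0) = -0.09903, so d_i1 = -10.10 cm.
The intermediate image is 10.10 cm to the left of lens 1 (virtual), which is 56.9 − (-10.10) = 67.00 cm to the left of lens 2, so d_o2 = +67.00 cm.
Lens 2: 1/d_i2 = 1/f₂ − 1/d_o2 = 1/(15.4) − 1/(67.00) = 0.05001, so d_i2 = 20.0 cm.
The final image is real, 20.0 cm to the right of lens 2 (overall magnification ≈ -0.17).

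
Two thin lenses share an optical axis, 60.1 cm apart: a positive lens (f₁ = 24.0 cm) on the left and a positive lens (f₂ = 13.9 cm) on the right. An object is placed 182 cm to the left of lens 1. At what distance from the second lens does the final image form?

24.3 cm

Lens 1: 1/d_i1 = 1/f₁ − 1/d_o1 = 1/(24.0) − 1/(182) = 0.03617, so d_i1 = 27.65 cm.
The intermediate image is 27.65 cm to the right of lens 1, which is 60.1 − (27.65) = 32.45 cm to the left of lens 2, so d_o2 = +32.45 cm.
Lens 2: 1/d_i2 = 1/f₂ − 1/d_o2 = 1/(13.9) − 1/(32.45) = 0.04113, so d_i2 = 24.3 cm.
The final image is real, 24.3 cm to the right of lens 2 (overall magnification ≈ 0.11).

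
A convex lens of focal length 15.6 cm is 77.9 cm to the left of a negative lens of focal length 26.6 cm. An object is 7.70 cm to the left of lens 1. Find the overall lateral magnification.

m = +0.439

Lens 1: 1/d_i1 = 1/(15.6) − 1/(7.70) = -0.06577, so d_i1 = -15.21 cm; m₁ = −d_i1/d_o1 = +1.975.
d_o2 = 77.9 − (-15.21) = 93.11 cm.
f₂ = −26.6 cm (diverging).
Lens 2: 1/d_i2 = 1/(-26.6) − 1/(93.11) = -0.04833, so d_i2 = -20.69 cm; m₂ = −d_i2/d_o2 = +0.2222.
m = m₁·m₂ = (+1.975)(+0.2222) = +0.439.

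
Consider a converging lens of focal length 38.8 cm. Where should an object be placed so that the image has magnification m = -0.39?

138 cm

m = −d_i/d_o ⇒ d_i = −m·d_o.
1/f = 1/d_o + 1/d_i = 1/d_o − 1/(m·d_o) = (1 − 1/m)/d_o, so d_o = f(1 − 1/m) = (38.80)(1 − 1/(-0.39)) = 138 cm.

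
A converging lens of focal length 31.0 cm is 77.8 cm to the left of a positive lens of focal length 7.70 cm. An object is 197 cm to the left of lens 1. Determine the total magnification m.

Lens 1: 1/d_i1 = 1/(31.0) − 1/(197) = 0.02718, so d_i1 = 36.79 cm; m₁ = −d_i1/d_o1 = -0.1868.
d_o2 = 77.8 − (36.79) = 41.01 cm.
Lens 2: 1/d_i2 = 1/(7.70) − 1/(41.01) = 0.1055, so d_i2 = 9.480 cm; m₂ = −d_i2/d_o2 = -0.2312.
m = m₁·m₂ = (-0.1868)(-0.2312) = +0.0432.

m = +0.0432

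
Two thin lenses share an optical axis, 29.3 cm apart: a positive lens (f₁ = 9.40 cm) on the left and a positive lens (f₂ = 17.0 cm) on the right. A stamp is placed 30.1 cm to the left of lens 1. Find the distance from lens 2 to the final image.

Lens 1: 1/d_i1 = 1/f₁ − 1/d_o1 = 1/(9.40) − 1/(30.1) = 0.07316, so d_i1 = 13.67 cm.
The intermediate image is 13.67 cm to the right of lens 1, which is 29.3 − (13.67) = 15.63 cm to the left of lens 2, so d_o2 = +15.63 cm.
Lens 2: 1/d_i2 = 1/f₂ − 1/d_o2 = 1/(17.0) − 1/(15.63) = -0.005156, so d_i2 = -194 cm.
The final image is virtual, 194 cm to the left of lens 2 (overall magnification ≈ -5.6).

194 cm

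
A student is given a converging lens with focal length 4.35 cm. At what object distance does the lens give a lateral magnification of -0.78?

m = −d_i/d_o ⇒ d_i = −m·d_o.
1/f = 1/d_o + 1/d_i = 1/d_o − 1/(m·d_o) = (1 − 1/m)/d_o, so d_o = f(1 − 1/m) = (4.350)(1 − 1/(-0.78)) = 9.93 cm.

9.93 cm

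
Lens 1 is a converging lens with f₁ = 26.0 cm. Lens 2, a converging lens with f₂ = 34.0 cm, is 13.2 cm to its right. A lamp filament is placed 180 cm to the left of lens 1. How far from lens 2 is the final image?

Lens 1: 1/d_i1 = 1/f₁ − 1/d_o1 = 1/(26.0) − 1/(180) = 0.03291, so d_i1 = 30.39 cm.
The intermediate image is 30.39 cm to the right of lens 1, which lies 17.19 cm to the right of lens 2 — a virtual object — so d_o2 = −17.19 cm.
Lens 2: 1/d_i2 = 1/f₂ − 1/d_o2 = 1/(34.0) − 1/(-17.19) = 0.08759, so d_i2 = 11.4 cm.
The final image is real, 11.4 cm to the right of lens 2 (overall magnification ≈ -0.11).

11.4 cm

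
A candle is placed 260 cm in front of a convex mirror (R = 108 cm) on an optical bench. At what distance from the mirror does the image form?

f = R/2 = 108/2 = 54.00 cm; for a convex mirror, f = -54.00 cm.
Mirror equation: 1/q = 1/f − 1/p = 1/(-54.00) − 1/(260) = -0.01852 − 0.003846 = -0.02236, so q = -44.7 cm.
The image is virtual, upright and reduced, behind the mirror.

44.7 cm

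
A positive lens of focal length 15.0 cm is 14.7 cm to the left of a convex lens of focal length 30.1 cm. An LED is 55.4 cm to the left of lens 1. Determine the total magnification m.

m = -0.311

Lens 1: 1/d_i1 = 1/(15.0) − 1/(55.4) = 0.04862, so d_i1 = 20.57 cm; m₁ = −d_i1/d_o1 = -0.3713.
d_o2 = 14.7 − (20.57) = -5.870 cm (virtual object).
Lens 2: 1/d_i2 = 1/(30.1) − 1/(-5.870) = 0.2036, so d_i2 = 4.912 cm; m₂ = −d_i2/d_o2 = +0.8368.
m = m₁·m₂ = (-0.3713)(+0.8368) = -0.311.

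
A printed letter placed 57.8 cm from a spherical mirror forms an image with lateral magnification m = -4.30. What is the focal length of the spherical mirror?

f = 46.9 cm (concave)

m = −d_i/d_o ⇒ d_i = −m·d_o = −(-4.30)·(57.8) = 248.5 cm.
1/f = 1/d_o + 1/d_i = 1/(57.8) + 1/(248.5) = 0.02133, so f = 46.9 cm.
Since f is positive, the spherical mirror is concave.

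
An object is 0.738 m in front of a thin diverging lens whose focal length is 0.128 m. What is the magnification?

m = +0.148

For a diverging lens, f = -0.128 m.
1/d_i = 1/f − 1/d_o = 1/(-0.1280) − 1/(0.738) = -9.168, so d_i = -0.1091 m.
m = −d_i/d_o = −(-0.1091)/(0.738) = +0.148.
The image is virtual, upright and reduced, on the same side as the object.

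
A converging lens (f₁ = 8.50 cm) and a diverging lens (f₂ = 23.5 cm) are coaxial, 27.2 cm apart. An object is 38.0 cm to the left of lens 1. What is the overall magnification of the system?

m = -0.170

Lens 1: 1/d_i1 = 1/(8.50) − 1/(38.0) = 0.09133, so d_i1 = 10.95 cm; m₁ = −d_i1/d_o1 = -0.2882.
d_o2 = 27.2 − (10.95) = 16.25 cm.
f₂ = −23.5 cm (diverging).
Lens 2: 1/d_i2 = 1/(-23.5) − 1/(16.25) = -0.1041, so d_i2 = -9.607 cm; m₂ = −d_i2/d_o2 = +0.5912.
m = m₁·m₂ = (-0.2882)(+0.5912) = -0.170.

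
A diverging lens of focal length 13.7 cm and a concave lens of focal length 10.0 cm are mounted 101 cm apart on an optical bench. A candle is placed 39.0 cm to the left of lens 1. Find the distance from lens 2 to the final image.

Lens 1 is diverging, so f₁ = −13.7 cm.
Lens 1: 1/d_i1 = 1/f₁ − 1/d_o1 = 1/(-13.7) − 1/(39.0) = -0.09863, so d_i1 = -10.14 cm.
The intermediate image is 10.14 cm to the left of lens 1 (virtual), which is 101 − (-10.14) = 111.1 cm to the left of lens 2, so d_o2 = +111.1 cm.
Lens 2 is diverging, so f₂ = −10.0 cm.
Lens 2: 1/d_i2 = 1/f₂ − 1/d_o2 = 1/(-10.0) − 1/(111.1) = -0.1090, so d_i2 = -9.17 cm.
The final image is virtual, 9.17 cm to the left of lens 2 (overall magnification ≈ 0.021).

9.17 cm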